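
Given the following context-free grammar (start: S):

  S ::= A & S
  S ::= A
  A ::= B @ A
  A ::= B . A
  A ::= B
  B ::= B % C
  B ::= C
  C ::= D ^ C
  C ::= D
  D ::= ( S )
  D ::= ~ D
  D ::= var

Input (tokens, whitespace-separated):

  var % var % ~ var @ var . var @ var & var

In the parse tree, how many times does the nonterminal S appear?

2

[S [A [B [B [B [C [D var]]] % [C [D var]]] % [C [D ~ [D var]]]] @ [A [B [C [D var]]] . [A [B [C [D var]]] @ [A [B [C [D var]]]]]]] & [S [A [B [C [D var]]]]]]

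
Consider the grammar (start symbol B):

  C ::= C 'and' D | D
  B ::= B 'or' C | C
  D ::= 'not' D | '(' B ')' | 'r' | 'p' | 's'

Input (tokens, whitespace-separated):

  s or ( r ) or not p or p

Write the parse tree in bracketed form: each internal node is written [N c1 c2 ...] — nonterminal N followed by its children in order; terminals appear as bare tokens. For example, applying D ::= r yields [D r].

[B [B [B [B [C [D s]]] or [C [D ( [B [C [D r]]] )]]] or [C [D not [D p]]]] or [C [D p]]]

B
B or C
B or C or C
B or C or C or C
C or C or C or C
D or C or C or C
s or C or C or C
s or D or C or C
s or ( B ) or C or C
s or ( C ) or C or C
s or ( D ) or C or C
s or ( r ) or C or C
s or ( r ) or D or C
s or ( r ) or not D or C
s or ( r ) or not p or C
s or ( r ) or not p or D
s or ( r ) or not p or p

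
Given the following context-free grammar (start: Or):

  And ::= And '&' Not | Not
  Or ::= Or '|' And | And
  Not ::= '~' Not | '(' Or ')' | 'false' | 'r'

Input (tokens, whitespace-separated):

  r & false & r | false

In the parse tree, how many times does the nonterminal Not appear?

4

[Or [Or [And [And [And [Not r]] & [Not false]] & [Not r]]] | [And [Not false]]]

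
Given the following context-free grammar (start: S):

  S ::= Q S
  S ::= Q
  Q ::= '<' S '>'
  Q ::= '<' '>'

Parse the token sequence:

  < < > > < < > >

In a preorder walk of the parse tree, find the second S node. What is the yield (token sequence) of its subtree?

[S [Q < [S [Q < >]] >] [S [Q < [S [Q < >]] >]]]

< >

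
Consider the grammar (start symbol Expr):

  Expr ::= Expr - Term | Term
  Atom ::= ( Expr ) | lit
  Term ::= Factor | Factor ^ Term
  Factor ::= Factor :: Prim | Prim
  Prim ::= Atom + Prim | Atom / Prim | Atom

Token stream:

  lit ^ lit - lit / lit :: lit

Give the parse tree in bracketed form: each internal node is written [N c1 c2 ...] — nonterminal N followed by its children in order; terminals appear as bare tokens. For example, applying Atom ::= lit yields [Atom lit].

Expr
Expr - Term
Term - Term
Factor ^ Term - Term
Prim ^ Term - Term
Atom ^ Term - Term
lit ^ Term - Term
lit ^ Factor - Term
lit ^ Prim - Term
lit ^ Atom - Term
lit ^ lit - Term
lit ^ lit - Factor
lit ^ lit - Factor :: Prim
lit ^ lit - Prim :: Prim
lit ^ lit - Atom / Prim :: Prim
lit ^ lit - lit / Prim :: Prim
lit ^ lit - lit / Atom :: Prim
lit ^ lit - lit / lit :: Prim
lit ^ lit - lit / lit :: Atom
lit ^ lit - lit / lit :: lit

[Expr [Expr [Term [Factor [Prim [Atom lit]]] ^ [Term [Factor [Prim [Atom lit]]]]]] - [Term [Factor [Factor [Prim [Atom lit] / [Prim [Atom lit]]]] :: [Prim [Atom lit]]]]]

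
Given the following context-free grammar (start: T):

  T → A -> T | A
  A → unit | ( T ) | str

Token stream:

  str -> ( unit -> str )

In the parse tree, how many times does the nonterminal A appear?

4

[T [A str] -> [T [A ( [T [A unit] -> [T [A str]]] )]]]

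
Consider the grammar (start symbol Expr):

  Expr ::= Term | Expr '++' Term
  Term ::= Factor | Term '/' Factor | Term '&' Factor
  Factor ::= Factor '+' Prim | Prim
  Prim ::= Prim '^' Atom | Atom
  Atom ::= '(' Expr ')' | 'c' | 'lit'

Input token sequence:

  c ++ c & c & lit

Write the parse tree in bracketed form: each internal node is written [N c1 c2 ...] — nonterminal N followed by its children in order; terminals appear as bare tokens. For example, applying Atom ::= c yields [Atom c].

[Expr [Expr [Term [Factor [Prim [Atom c]]]]] ++ [Term [Term [Term [Factor [Prim [Atom c]]]] & [Factor [Prim [Atom c]]]] & [Factor [Prim [Atom lit]]]]]

Expr
Expr ++ Term
Term ++ Term
Factor ++ Term
Prim ++ Term
Atom ++ Term
c ++ Term
c ++ Term & Factor
c ++ Term & Factor & Factor
c ++ Factor & Factor & Factor
c ++ Prim & Factor & Factor
c ++ Atom & Factor & Factor
c ++ c & Factor & Factor
c ++ c & Prim & Factor
c ++ c & Atom & Factor
c ++ c & c & Factor
c ++ c & c & Prim
c ++ c & c & Atom
c ++ c & c & lit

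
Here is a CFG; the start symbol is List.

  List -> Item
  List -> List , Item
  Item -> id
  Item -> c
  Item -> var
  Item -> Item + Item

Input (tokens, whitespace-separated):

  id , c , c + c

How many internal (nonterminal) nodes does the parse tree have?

8

[List [List [List [Item id]] , [Item c]] , [Item [Item c] + [Item c]]]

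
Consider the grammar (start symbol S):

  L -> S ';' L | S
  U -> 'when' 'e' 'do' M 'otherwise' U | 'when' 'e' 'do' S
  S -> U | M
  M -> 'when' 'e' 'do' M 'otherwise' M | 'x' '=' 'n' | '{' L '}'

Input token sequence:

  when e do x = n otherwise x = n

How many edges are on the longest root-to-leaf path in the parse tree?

[S [M when e do [M x = n] otherwise [M x = n]]]

3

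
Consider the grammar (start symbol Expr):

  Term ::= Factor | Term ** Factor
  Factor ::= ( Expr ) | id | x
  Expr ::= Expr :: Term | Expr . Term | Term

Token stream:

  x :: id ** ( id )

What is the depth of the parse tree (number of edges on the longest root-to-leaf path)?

6

[Expr [Expr [Term [Factor x]]] :: [Term [Term [Factor id]] ** [Factor ( [Expr [Term [Factor id]]] )]]]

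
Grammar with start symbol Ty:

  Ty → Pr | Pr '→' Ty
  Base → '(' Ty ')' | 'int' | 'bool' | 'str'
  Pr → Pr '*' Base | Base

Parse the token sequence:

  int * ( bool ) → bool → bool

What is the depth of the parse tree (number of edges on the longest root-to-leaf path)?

6

[Ty [Pr [Pr [Base int]] * [Base ( [Ty [Pr [Base bool]]] )]] → [Ty [Pr [Base bool]] → [Ty [Pr [Base bool]]]]]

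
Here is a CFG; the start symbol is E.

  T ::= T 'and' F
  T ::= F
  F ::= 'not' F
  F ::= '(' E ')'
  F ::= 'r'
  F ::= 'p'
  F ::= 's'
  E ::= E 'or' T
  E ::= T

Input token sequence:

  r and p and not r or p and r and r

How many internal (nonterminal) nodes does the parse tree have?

15

[E [E [T [T [T [F r]] and [F p]] and [F not [F r]]]] or [T [T [T [F p]] and [F r]] and [F r]]]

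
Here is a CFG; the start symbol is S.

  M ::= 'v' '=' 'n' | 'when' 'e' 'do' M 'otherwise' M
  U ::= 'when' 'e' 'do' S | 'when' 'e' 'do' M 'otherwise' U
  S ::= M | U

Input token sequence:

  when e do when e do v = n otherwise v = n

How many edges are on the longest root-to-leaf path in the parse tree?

5

[S [U when e do [S [M when e do [M v = n] otherwise [M v = n]]]]]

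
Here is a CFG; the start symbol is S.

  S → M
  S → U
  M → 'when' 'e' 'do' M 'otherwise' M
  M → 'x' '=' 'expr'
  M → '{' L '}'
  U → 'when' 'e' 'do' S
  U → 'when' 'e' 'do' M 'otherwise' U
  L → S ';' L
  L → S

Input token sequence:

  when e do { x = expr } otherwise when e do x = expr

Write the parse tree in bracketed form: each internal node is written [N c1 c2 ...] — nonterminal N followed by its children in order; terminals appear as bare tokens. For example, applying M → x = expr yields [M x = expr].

[S [U when e do [M { [L [S [M x = expr]]] }] otherwise [U when e do [S [M x = expr]]]]]

S
U
when e do M otherwise U
when e do { L } otherwise U
when e do { S } otherwise U
when e do { M } otherwise U
when e do { x = expr } otherwise U
when e do { x = expr } otherwise when e do S
when e do { x = expr } otherwise when e do M
when e do { x = expr } otherwise when e do x = expr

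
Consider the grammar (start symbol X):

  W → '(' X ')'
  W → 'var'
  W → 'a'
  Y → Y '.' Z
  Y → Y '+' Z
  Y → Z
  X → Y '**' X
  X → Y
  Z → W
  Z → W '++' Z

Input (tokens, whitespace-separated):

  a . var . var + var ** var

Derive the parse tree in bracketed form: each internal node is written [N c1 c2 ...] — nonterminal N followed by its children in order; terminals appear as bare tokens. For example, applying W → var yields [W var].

[X [Y [Y [Y [Y [Z [W a]]] . [Z [W var]]] . [Z [W var]]] + [Z [W var]]] ** [X [Y [Z [W var]]]]]

X
Y ** X
Y + Z ** X
Y . Z + Z ** X
Y . Z . Z + Z ** X
Z . Z . Z + Z ** X
W . Z . Z + Z ** X
a . Z . Z + Z ** X
a . W . Z + Z ** X
a . var . Z + Z ** X
a . var . W + Z ** X
a . var . var + Z ** X
a . var . var + W ** X
a . var . var + var ** X
a . var . var + var ** Y
a . var . var + var ** Z
a . var . var + var ** W
a . var . var + var ** var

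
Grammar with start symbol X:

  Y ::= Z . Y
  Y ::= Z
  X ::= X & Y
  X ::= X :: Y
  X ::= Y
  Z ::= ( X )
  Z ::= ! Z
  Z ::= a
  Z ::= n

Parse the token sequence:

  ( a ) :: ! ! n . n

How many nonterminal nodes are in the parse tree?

[X [X [Y [Z ( [X [Y [Z a]]] )]]] :: [Y [Z ! [Z ! [Z n]]] . [Y [Z n]]]]

13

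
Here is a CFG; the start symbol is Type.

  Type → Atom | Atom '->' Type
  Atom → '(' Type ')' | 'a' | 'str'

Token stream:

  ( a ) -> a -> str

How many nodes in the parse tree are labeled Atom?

[Type [Atom ( [Type [Atom a]] )] -> [Type [Atom a] -> [Type [Atom str]]]]

4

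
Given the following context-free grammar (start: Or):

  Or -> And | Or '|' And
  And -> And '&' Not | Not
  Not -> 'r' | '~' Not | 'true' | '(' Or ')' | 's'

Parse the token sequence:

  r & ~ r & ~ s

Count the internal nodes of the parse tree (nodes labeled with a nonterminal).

[Or [And [And [And [Not r]] & [Not ~ [Not r]]] & [Not ~ [Not s]]]]

9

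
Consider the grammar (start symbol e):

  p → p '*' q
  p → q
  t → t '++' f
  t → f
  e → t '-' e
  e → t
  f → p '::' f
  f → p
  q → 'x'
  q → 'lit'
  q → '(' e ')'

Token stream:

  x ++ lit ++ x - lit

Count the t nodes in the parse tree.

4

[e [t [t [t [f [p [q x]]]] ++ [f [p [q lit]]]] ++ [f [p [q x]]]] - [e [t [f [p [q lit]]]]]]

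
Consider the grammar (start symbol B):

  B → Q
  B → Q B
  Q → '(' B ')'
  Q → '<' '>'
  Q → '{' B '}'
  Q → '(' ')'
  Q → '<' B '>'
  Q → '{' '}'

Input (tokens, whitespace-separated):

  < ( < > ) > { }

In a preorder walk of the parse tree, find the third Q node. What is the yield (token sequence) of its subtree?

< >

[B [Q < [B [Q ( [B [Q < >]] )]] >] [B [Q { }]]]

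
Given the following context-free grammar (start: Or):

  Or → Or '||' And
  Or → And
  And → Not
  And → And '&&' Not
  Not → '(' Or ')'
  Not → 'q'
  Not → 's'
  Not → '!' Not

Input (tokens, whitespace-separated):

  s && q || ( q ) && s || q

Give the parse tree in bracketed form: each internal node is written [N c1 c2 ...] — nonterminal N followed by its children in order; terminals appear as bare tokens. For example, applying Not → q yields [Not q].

Or
Or || And
Or || And || And
And || And || And
And && Not || And || And
Not && Not || And || And
s && Not || And || And
s && q || And || And
s && q || And && Not || And
s && q || Not && Not || And
s && q || ( Or ) && Not || And
s && q || ( And ) && Not || And
s && q || ( Not ) && Not || And
s && q || ( q ) && Not || And
s && q || ( q ) && s || And
s && q || ( q ) && s || Not
s && q || ( q ) && s || q

[Or [Or [Or [And [And [Not s]] && [Not q]]] || [And [And [Not ( [Or [And [Not q]]] )]] && [Not s]]] || [And [Not q]]]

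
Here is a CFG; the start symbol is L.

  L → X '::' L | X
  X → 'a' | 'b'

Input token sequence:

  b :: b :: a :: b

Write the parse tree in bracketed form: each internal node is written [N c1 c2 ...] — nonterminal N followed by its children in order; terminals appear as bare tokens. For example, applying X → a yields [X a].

L
X :: L
b :: L
b :: X :: L
b :: b :: L
b :: b :: X :: L
b :: b :: a :: L
b :: b :: a :: X
b :: b :: a :: b

[L [X b] :: [L [X b] :: [L [X a] :: [L [X b]]]]]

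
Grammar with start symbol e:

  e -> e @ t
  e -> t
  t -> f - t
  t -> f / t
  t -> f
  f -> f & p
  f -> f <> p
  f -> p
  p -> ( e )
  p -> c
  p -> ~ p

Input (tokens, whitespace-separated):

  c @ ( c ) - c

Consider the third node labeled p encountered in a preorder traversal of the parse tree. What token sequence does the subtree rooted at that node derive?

c

[e [e [t [f [p c]]]] @ [t [f [p ( [e [t [f [p c]]]] )]] - [t [f [p c]]]]]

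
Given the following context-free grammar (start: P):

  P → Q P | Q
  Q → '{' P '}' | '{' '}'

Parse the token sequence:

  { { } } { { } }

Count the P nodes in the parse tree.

[P [Q { [P [Q { }]] }] [P [Q { [P [Q { }]] }]]]

4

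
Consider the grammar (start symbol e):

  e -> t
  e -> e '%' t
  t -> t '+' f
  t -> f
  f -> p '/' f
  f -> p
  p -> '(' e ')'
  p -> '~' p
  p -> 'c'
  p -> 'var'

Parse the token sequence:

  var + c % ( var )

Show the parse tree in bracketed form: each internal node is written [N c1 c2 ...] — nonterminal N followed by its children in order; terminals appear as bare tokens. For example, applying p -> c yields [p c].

e
e % t
t % t
t + f % t
f + f % t
p + f % t
var + f % t
var + p % t
var + c % t
var + c % f
var + c % p
var + c % ( e )
var + c % ( t )
var + c % ( f )
var + c % ( p )
var + c % ( var )

[e [e [t [t [f [p var]]] + [f [p c]]]] % [t [f [p ( [e [t [f [p var]]]] )]]]]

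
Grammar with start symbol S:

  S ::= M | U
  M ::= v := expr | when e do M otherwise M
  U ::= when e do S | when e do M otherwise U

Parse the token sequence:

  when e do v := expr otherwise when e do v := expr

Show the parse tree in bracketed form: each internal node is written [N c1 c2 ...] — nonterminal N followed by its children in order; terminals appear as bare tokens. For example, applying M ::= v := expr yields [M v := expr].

S
U
when e do M otherwise U
when e do v := expr otherwise U
when e do v := expr otherwise when e do S
when e do v := expr otherwise when e do M
when e do v := expr otherwise when e do v := expr

[S [U when e do [M v := expr] otherwise [U when e do [S [M v := expr]]]]]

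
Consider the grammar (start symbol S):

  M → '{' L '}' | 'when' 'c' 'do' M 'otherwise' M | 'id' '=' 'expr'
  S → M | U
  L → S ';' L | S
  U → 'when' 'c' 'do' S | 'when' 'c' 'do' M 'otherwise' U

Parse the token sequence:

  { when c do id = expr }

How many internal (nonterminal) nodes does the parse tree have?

7

[S [M { [L [S [U when c do [S [M id = expr]]]]] }]]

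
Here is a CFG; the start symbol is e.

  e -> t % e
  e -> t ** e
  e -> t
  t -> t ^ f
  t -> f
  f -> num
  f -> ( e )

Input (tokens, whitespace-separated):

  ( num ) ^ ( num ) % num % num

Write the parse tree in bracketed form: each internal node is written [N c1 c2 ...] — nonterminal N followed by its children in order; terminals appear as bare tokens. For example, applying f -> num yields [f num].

e
t % e
t ^ f % e
f ^ f % e
( e ) ^ f % e
( t ) ^ f % e
( f ) ^ f % e
( num ) ^ f % e
( num ) ^ ( e ) % e
( num ) ^ ( t ) % e
( num ) ^ ( f ) % e
( num ) ^ ( num ) % e
( num ) ^ ( num ) % t % e
( num ) ^ ( num ) % f % e
( num ) ^ ( num ) % num % e
( num ) ^ ( num ) % num % t
( num ) ^ ( num ) % num % f
( num ) ^ ( num ) % num % num

[e [t [t [f ( [e [t [f num]]] )]] ^ [f ( [e [t [f num]]] )]] % [e [t [f num]] % [e [t [f num]]]]]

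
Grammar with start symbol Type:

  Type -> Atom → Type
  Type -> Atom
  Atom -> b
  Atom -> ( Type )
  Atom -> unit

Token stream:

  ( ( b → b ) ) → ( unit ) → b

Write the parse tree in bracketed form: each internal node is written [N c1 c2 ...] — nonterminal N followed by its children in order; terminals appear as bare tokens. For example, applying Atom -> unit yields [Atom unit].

Type
Atom → Type
( Type ) → Type
( Atom ) → Type
( ( Type ) ) → Type
( ( Atom → Type ) ) → Type
( ( b → Type ) ) → Type
( ( b → Atom ) ) → Type
( ( b → b ) ) → Type
( ( b → b ) ) → Atom → Type
( ( b → b ) ) → ( Type ) → Type
( ( b → b ) ) → ( Atom ) → Type
( ( b → b ) ) → ( unit ) → Type
( ( b → b ) ) → ( unit ) → Atom
( ( b → b ) ) → ( unit ) → b

[Type [Atom ( [Type [Atom ( [Type [Atom b] → [Type [Atom b]]] )]] )] → [Type [Atom ( [Type [Atom unit]] )] → [Type [Atom b]]]]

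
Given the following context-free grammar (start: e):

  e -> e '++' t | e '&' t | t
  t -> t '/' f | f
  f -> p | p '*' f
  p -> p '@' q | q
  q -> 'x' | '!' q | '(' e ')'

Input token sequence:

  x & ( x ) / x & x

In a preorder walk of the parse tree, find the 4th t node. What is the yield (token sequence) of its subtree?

[e [e [e [t [f [p [q x]]]]] & [t [t [f [p [q ( [e [t [f [p [q x]]]]] )]]]] / [f [p [q x]]]]] & [t [f [p [q x]]]]]

x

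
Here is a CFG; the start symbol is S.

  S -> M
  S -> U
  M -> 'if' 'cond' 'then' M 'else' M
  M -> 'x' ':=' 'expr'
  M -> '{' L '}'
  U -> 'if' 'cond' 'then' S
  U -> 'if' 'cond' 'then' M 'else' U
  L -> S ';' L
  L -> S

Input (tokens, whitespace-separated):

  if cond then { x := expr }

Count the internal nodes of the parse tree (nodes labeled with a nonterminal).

7

[S [U if cond then [S [M { [L [S [M x := expr]]] }]]]]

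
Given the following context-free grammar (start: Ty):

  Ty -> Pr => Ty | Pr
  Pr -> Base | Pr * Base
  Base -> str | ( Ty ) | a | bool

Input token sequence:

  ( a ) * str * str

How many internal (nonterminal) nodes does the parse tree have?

10

[Ty [Pr [Pr [Pr [Base ( [Ty [Pr [Base a]]] )]] * [Base str]] * [Base str]]]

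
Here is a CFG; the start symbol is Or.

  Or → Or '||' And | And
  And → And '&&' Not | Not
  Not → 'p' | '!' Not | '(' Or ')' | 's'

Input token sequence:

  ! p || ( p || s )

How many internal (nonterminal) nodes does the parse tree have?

[Or [Or [And [Not ! [Not p]]]] || [And [Not ( [Or [Or [And [Not p]]] || [And [Not s]]] )]]]

13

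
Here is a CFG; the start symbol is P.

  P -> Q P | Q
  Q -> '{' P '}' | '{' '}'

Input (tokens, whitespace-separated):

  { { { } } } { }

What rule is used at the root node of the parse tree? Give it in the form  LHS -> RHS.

P -> Q P

[P [Q { [P [Q { [P [Q { }]] }]] }] [P [Q { }]]]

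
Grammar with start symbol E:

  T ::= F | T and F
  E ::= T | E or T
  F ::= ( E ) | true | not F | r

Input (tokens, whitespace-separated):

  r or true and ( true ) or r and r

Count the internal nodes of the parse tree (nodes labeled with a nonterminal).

[E [E [E [T [F r]]] or [T [T [F true]] and [F ( [E [T [F true]]] )]]] or [T [T [F r]] and [F r]]]

16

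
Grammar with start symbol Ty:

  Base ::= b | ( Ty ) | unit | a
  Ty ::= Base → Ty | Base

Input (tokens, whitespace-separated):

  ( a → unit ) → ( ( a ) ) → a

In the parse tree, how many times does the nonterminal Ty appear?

7

[Ty [Base ( [Ty [Base a] → [Ty [Base unit]]] )] → [Ty [Base ( [Ty [Base ( [Ty [Base a]] )]] )] → [Ty [Base a]]]]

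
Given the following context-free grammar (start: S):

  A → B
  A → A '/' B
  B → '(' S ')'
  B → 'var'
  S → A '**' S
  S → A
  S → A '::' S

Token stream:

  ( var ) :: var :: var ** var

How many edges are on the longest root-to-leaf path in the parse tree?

[S [A [B ( [S [A [B var]]] )]] :: [S [A [B var]] :: [S [A [B var]] ** [S [A [B var]]]]]]

6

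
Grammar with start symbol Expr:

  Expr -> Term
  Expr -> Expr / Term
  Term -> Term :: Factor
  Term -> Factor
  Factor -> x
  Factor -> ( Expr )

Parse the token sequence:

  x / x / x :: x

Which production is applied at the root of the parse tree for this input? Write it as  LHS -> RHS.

Expr -> Expr / Term

[Expr [Expr [Expr [Term [Factor x]]] / [Term [Factor x]]] / [Term [Term [Factor x]] :: [Factor x]]]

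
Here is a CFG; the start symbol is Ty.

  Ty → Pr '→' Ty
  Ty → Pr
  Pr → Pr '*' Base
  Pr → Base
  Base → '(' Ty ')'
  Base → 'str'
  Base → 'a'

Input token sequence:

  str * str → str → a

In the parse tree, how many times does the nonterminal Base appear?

[Ty [Pr [Pr [Base str]] * [Base str]] → [Ty [Pr [Base str]] → [Ty [Pr [Base a]]]]]

4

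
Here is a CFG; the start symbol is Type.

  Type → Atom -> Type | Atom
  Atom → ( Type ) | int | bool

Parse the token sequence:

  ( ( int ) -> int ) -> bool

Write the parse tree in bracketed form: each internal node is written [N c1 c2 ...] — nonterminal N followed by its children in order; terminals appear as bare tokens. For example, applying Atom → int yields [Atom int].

Type
Atom -> Type
( Type ) -> Type
( Atom -> Type ) -> Type
( ( Type ) -> Type ) -> Type
( ( Atom ) -> Type ) -> Type
( ( int ) -> Type ) -> Type
( ( int ) -> Atom ) -> Type
( ( int ) -> int ) -> Type
( ( int ) -> int ) -> Atom
( ( int ) -> int ) -> bool

[Type [Atom ( [Type [Atom ( [Type [Atom int]] )] -> [Type [Atom int]]] )] -> [Type [Atom bool]]]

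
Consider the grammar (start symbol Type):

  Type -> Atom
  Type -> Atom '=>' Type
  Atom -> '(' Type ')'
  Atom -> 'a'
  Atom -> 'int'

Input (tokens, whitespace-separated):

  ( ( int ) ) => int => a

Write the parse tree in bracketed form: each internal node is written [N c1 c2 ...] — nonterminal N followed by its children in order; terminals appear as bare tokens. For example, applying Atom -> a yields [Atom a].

Type
Atom => Type
( Type ) => Type
( Atom ) => Type
( ( Type ) ) => Type
( ( Atom ) ) => Type
( ( int ) ) => Type
( ( int ) ) => Atom => Type
( ( int ) ) => int => Type
( ( int ) ) => int => Atom
( ( int ) ) => int => a

[Type [Atom ( [Type [Atom ( [Type [Atom int]] )]] )] => [Type [Atom int] => [Type [Atom a]]]]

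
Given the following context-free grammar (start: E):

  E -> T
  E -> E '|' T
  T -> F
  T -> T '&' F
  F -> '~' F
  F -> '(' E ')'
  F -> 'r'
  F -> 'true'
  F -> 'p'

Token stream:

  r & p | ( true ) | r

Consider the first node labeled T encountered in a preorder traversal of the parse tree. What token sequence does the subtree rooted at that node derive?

[E [E [E [T [T [F r]] & [F p]]] | [T [F ( [E [T [F true]]] )]]] | [T [F r]]]

r & p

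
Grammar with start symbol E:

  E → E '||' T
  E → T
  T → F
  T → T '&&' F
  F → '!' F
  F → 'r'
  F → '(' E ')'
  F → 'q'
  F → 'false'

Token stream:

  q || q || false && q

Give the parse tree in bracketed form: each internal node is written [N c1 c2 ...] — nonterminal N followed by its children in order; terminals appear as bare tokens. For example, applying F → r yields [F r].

[E [E [E [T [F q]]] || [T [F q]]] || [T [T [F false]] && [F q]]]

E
E || T
E || T || T
T || T || T
F || T || T
q || T || T
q || F || T
q || q || T
q || q || T && F
q || q || F && F
q || q || false && F
q || q || false && q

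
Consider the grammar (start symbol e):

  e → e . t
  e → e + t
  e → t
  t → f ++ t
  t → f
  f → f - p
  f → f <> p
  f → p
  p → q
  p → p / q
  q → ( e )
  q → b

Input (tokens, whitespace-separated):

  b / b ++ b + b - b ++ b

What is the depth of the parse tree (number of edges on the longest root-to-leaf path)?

[e [e [t [f [p [p [q b]] / [q b]]] ++ [t [f [p [q b]]]]]] + [t [f [f [p [q b]]] - [p [q b]]] ++ [t [f [p [q b]]]]]]

7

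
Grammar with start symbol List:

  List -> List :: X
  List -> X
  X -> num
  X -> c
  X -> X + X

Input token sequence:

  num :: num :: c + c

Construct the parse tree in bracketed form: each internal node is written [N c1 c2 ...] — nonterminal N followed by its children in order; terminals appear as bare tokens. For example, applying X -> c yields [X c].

List
List :: X
List :: X :: X
X :: X :: X
num :: X :: X
num :: num :: X
num :: num :: X + X
num :: num :: c + X
num :: num :: c + c

[List [List [List [X num]] :: [X num]] :: [X [X c] + [X c]]]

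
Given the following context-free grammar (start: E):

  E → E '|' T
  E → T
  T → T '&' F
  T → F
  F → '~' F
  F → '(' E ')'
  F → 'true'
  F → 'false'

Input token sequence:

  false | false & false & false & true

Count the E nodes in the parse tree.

[E [E [T [F false]]] | [T [T [T [T [F false]] & [F false]] & [F false]] & [F true]]]

2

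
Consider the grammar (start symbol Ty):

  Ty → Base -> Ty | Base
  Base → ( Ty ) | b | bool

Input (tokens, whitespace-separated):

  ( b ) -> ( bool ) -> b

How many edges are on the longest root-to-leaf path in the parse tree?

[Ty [Base ( [Ty [Base b]] )] -> [Ty [Base ( [Ty [Base bool]] )] -> [Ty [Base b]]]]

5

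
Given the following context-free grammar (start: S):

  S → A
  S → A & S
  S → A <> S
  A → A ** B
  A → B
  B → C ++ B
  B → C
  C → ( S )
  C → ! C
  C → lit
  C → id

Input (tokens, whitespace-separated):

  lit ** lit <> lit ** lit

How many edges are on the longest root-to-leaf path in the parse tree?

6

[S [A [A [B [C lit]]] ** [B [C lit]]] <> [S [A [A [B [C lit]]] ** [B [C lit]]]]]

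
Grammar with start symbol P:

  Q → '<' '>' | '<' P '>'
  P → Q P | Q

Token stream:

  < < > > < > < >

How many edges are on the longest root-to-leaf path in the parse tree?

4

[P [Q < [P [Q < >]] >] [P [Q < >] [P [Q < >]]]]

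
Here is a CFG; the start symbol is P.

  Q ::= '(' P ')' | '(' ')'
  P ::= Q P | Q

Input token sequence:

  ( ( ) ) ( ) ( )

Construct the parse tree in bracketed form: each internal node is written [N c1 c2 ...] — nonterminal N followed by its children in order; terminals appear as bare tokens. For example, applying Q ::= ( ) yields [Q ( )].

[P [Q ( [P [Q ( )]] )] [P [Q ( )] [P [Q ( )]]]]

P
Q P
( P ) P
( Q ) P
( ( ) ) P
( ( ) ) Q P
( ( ) ) ( ) P
( ( ) ) ( ) Q
( ( ) ) ( ) ( )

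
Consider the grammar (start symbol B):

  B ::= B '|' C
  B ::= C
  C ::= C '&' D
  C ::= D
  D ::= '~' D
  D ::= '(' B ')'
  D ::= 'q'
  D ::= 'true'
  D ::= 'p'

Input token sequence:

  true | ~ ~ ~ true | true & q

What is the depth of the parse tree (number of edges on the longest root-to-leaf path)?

[B [B [B [C [D true]]] | [C [D ~ [D ~ [D ~ [D true]]]]]] | [C [C [D true]] & [D q]]]

7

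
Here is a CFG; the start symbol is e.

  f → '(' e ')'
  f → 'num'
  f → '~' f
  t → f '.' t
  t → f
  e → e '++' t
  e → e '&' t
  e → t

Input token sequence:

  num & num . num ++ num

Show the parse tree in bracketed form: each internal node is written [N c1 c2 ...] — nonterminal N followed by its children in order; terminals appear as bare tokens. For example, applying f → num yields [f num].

e
e ++ t
e & t ++ t
t & t ++ t
f & t ++ t
num & t ++ t
num & f . t ++ t
num & num . t ++ t
num & num . f ++ t
num & num . num ++ t
num & num . num ++ f
num & num . num ++ num

[e [e [e [t [f num]]] & [t [f num] . [t [f num]]]] ++ [t [f num]]]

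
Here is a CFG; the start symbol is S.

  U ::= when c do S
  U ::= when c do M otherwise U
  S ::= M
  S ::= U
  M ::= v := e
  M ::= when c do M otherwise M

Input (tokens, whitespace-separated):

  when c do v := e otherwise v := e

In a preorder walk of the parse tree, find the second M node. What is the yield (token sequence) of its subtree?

v := e

[S [M when c do [M v := e] otherwise [M v := e]]]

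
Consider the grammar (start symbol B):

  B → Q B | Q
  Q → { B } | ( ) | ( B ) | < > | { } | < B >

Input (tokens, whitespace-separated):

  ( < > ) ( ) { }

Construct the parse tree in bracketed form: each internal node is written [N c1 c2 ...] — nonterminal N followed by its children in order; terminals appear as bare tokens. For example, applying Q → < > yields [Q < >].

B
Q B
( B ) B
( Q ) B
( < > ) B
( < > ) Q B
( < > ) ( ) B
( < > ) ( ) Q
( < > ) ( ) { }

[B [Q ( [B [Q < >]] )] [B [Q ( )] [B [Q { }]]]]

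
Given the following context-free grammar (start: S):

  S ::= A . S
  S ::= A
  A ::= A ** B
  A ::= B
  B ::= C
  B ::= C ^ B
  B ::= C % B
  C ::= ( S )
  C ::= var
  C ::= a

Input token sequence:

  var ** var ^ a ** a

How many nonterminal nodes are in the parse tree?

[S [A [A [A [B [C var]]] ** [B [C var] ^ [B [C a]]]] ** [B [C a]]]]

12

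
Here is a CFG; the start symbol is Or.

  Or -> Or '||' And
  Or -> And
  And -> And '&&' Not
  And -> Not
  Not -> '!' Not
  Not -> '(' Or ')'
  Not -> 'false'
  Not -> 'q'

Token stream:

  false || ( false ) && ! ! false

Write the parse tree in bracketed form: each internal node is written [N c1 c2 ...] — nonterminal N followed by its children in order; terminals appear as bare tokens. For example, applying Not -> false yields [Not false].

[Or [Or [And [Not false]]] || [And [And [Not ( [Or [And [Not false]]] )]] && [Not ! [Not ! [Not false]]]]]

Or
Or || And
And || And
Not || And
false || And
false || And && Not
false || Not && Not
false || ( Or ) && Not
false || ( And ) && Not
false || ( Not ) && Not
false || ( false ) && Not
false || ( false ) && ! Not
false || ( false ) && ! ! Not
false || ( false ) && ! ! false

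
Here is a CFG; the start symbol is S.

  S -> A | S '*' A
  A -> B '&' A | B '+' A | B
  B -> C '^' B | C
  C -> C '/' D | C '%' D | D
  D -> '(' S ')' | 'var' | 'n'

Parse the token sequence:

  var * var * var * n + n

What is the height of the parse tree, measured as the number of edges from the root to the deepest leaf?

8

[S [S [S [S [A [B [C [D var]]]]] * [A [B [C [D var]]]]] * [A [B [C [D var]]]]] * [A [B [C [D n]]] + [A [B [C [D n]]]]]]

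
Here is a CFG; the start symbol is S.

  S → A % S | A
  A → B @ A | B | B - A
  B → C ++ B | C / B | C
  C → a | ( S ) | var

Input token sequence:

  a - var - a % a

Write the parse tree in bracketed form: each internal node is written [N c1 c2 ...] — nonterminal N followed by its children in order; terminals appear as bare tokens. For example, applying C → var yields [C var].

S
A % S
B - A % S
C - A % S
a - A % S
a - B - A % S
a - C - A % S
a - var - A % S
a - var - B % S
a - var - C % S
a - var - a % S
a - var - a % A
a - var - a % B
a - var - a % C
a - var - a % a

[S [A [B [C a]] - [A [B [C var]] - [A [B [C a]]]]] % [S [A [B [C a]]]]]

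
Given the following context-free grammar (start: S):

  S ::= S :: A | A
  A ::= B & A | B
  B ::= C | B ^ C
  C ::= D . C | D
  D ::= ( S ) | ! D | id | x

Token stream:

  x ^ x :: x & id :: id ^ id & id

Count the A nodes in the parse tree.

5

[S [S [S [A [B [B [C [D x]]] ^ [C [D x]]]]] :: [A [B [C [D x]]] & [A [B [C [D id]]]]]] :: [A [B [B [C [D id]]] ^ [C [D id]]] & [A [B [C [D id]]]]]]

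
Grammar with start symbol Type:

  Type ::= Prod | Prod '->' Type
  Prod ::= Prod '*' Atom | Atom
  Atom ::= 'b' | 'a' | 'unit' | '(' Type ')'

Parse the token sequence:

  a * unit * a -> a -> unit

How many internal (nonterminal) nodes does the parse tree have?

[Type [Prod [Prod [Prod [Atom a]] * [Atom unit]] * [Atom a]] -> [Type [Prod [Atom a]] -> [Type [Prod [Atom unit]]]]]

13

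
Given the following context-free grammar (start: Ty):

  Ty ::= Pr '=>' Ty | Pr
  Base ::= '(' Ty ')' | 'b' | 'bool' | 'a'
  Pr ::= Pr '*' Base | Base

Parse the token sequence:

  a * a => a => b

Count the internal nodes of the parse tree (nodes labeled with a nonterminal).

[Ty [Pr [Pr [Base a]] * [Base a]] => [Ty [Pr [Base a]] => [Ty [Pr [Base b]]]]]

11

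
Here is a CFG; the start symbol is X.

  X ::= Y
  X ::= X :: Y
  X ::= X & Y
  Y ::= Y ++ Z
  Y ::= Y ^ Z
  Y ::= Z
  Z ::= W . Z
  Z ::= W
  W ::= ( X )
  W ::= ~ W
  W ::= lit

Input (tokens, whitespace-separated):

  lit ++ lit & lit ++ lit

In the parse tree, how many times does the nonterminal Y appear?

[X [X [Y [Y [Z [W lit]]] ++ [Z [W lit]]]] & [Y [Y [Z [W lit]]] ++ [Z [W lit]]]]

4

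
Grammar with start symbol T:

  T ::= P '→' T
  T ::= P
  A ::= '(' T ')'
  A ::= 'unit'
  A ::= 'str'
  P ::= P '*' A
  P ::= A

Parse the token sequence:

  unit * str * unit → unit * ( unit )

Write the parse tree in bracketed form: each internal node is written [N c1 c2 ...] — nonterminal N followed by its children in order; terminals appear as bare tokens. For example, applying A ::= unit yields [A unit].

[T [P [P [P [A unit]] * [A str]] * [A unit]] → [T [P [P [A unit]] * [A ( [T [P [A unit]]] )]]]]

T
P → T
P * A → T
P * A * A → T
A * A * A → T
unit * A * A → T
unit * str * A → T
unit * str * unit → T
unit * str * unit → P
unit * str * unit → P * A
unit * str * unit → A * A
unit * str * unit → unit * A
unit * str * unit → unit * ( T )
unit * str * unit → unit * ( P )
unit * str * unit → unit * ( A )
unit * str * unit → unit * ( unit )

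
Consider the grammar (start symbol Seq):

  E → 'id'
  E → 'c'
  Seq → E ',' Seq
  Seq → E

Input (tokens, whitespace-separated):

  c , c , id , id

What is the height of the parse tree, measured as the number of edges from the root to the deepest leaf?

5

[Seq [E c] , [Seq [E c] , [Seq [E id] , [Seq [E id]]]]]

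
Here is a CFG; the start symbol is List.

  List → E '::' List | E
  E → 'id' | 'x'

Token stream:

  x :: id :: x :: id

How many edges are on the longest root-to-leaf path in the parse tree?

[List [E x] :: [List [E id] :: [List [E x] :: [List [E id]]]]]

5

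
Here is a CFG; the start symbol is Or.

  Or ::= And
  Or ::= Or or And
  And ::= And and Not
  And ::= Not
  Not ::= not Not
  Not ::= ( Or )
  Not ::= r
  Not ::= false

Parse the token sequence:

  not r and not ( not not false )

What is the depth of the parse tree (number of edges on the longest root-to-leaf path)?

9

[Or [And [And [Not not [Not r]]] and [Not not [Not ( [Or [And [Not not [Not not [Not false]]]]] )]]]]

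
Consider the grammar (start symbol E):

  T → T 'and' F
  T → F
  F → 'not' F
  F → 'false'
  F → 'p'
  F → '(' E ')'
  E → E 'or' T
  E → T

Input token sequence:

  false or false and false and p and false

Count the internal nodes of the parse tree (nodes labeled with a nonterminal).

12

[E [E [T [F false]]] or [T [T [T [T [F false]] and [F false]] and [F p]] and [F false]]]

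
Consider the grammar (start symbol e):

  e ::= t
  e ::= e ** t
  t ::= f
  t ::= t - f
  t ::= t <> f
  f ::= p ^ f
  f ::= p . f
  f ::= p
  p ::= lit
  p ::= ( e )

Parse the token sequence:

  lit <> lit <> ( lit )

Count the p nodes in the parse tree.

[e [t [t [t [f [p lit]]] <> [f [p lit]]] <> [f [p ( [e [t [f [p lit]]]] )]]]]

4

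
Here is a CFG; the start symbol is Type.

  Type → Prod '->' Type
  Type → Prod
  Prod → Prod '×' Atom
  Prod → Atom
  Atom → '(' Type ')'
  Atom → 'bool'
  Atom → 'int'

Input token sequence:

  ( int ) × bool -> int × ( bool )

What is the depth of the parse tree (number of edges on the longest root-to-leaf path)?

7

[Type [Prod [Prod [Atom ( [Type [Prod [Atom int]]] )]] × [Atom bool]] -> [Type [Prod [Prod [Atom int]] × [Atom ( [Type [Prod [Atom bool]]] )]]]]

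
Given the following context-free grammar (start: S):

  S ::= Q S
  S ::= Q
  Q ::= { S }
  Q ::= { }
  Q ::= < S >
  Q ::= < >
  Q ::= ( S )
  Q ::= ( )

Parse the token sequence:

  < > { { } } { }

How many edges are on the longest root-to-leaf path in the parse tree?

5

[S [Q < >] [S [Q { [S [Q { }]] }] [S [Q { }]]]]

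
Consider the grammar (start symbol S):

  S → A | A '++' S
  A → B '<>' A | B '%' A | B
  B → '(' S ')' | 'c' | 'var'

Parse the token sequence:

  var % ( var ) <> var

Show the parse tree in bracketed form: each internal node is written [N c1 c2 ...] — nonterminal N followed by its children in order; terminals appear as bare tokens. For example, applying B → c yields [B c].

[S [A [B var] % [A [B ( [S [A [B var]]] )] <> [A [B var]]]]]

S
A
B % A
var % A
var % B <> A
var % ( S ) <> A
var % ( A ) <> A
var % ( B ) <> A
var % ( var ) <> A
var % ( var ) <> B
var % ( var ) <> var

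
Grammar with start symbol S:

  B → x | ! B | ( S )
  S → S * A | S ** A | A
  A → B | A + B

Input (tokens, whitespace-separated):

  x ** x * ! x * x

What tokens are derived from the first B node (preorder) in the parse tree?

x

[S [S [S [S [A [B x]]] ** [A [B x]]] * [A [B ! [B x]]]] * [A [B x]]]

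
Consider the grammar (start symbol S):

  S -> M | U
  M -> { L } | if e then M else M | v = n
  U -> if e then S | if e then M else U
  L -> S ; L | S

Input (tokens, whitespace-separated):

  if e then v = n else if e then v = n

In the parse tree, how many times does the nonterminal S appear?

[S [U if e then [M v = n] else [U if e then [S [M v = n]]]]]

2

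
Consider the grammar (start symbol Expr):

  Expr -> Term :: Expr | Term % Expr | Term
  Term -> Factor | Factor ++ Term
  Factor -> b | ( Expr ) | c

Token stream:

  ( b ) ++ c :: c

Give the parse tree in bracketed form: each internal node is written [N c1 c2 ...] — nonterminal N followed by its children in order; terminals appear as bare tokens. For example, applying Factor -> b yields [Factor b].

[Expr [Term [Factor ( [Expr [Term [Factor b]]] )] ++ [Term [Factor c]]] :: [Expr [Term [Factor c]]]]

Expr
Term :: Expr
Factor ++ Term :: Expr
( Expr ) ++ Term :: Expr
( Term ) ++ Term :: Expr
( Factor ) ++ Term :: Expr
( b ) ++ Term :: Expr
( b ) ++ Factor :: Expr
( b ) ++ c :: Expr
( b ) ++ c :: Term
( b ) ++ c :: Factor
( b ) ++ c :: c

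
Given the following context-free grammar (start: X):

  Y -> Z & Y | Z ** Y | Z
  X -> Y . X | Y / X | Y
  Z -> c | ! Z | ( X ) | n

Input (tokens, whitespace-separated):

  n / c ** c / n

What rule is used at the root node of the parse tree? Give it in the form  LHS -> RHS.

X -> Y / X

[X [Y [Z n]] / [X [Y [Z c] ** [Y [Z c]]] / [X [Y [Z n]]]]]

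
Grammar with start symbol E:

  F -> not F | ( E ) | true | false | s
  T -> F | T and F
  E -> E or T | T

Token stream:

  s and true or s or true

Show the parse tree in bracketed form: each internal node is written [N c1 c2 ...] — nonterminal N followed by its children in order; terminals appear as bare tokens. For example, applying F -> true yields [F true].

[E [E [E [T [T [F s]] and [F true]]] or [T [F s]]] or [T [F true]]]

E
E or T
E or T or T
T or T or T
T and F or T or T
F and F or T or T
s and F or T or T
s and true or T or T
s and true or F or T
s and true or s or T
s and true or s or F
s and true or s or true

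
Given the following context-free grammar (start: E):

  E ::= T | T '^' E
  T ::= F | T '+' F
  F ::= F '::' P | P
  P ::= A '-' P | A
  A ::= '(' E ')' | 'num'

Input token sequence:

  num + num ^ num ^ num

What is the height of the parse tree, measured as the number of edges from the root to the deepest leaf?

7

[E [T [T [F [P [A num]]]] + [F [P [A num]]]] ^ [E [T [F [P [A num]]]] ^ [E [T [F [P [A num]]]]]]]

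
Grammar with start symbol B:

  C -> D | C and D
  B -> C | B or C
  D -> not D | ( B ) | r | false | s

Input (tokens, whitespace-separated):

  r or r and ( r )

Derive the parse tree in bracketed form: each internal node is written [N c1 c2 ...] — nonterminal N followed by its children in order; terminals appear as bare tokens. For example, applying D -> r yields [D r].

B
B or C
C or C
D or C
r or C
r or C and D
r or D and D
r or r and D
r or r and ( B )
r or r and ( C )
r or r and ( D )
r or r and ( r )

[B [B [C [D r]]] or [C [C [D r]] and [D ( [B [C [D r]]] )]]]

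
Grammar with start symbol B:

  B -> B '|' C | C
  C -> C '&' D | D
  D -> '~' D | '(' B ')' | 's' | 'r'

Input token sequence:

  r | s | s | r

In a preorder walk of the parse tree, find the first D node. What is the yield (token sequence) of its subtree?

r

[B [B [B [B [C [D r]]] | [C [D s]]] | [C [D s]]] | [C [D r]]]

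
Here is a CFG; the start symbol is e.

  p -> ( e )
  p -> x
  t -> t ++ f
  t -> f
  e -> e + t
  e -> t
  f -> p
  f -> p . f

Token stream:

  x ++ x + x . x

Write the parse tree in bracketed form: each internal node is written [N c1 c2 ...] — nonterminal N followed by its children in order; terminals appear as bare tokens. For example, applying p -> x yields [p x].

e
e + t
t + t
t ++ f + t
f ++ f + t
p ++ f + t
x ++ f + t
x ++ p + t
x ++ x + t
x ++ x + f
x ++ x + p . f
x ++ x + x . f
x ++ x + x . p
x ++ x + x . x

[e [e [t [t [f [p x]]] ++ [f [p x]]]] + [t [f [p x] . [f [p x]]]]]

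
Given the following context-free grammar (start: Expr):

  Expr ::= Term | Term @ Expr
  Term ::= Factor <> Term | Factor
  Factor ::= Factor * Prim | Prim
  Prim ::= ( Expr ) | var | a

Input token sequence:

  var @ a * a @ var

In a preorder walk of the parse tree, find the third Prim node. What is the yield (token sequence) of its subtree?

a

[Expr [Term [Factor [Prim var]]] @ [Expr [Term [Factor [Factor [Prim a]] * [Prim a]]] @ [Expr [Term [Factor [Prim var]]]]]]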